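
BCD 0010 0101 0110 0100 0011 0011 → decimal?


Each 4-bit group → digit:
  0010 → 2
  0101 → 5
  0110 → 6
  0100 → 4
  0011 → 3
  0011 → 3
= 256433


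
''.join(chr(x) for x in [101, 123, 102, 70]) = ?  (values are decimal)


Codes (decimal): 101 123 102 70
Per-code ASCII lookup:
  101  (range 97-122: lowercase, 101 - 97 = 4) → 'e'
  123  (special character) → '{'
  102  (range 97-122: lowercase, 102 - 97 = 5) → 'f'
  70  (range 65-90: uppercase, 70 - 65 = 5) → 'F'
= 'e{fF'


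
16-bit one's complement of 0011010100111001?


Original: 0011010100111001
Invert all bits:
  bit 0: 0 → 1
  bit 1: 0 → 1
  bit 2: 1 → 0
  bit 3: 1 → 0
  bit 4: 0 → 1
  bit 5: 1 → 0
  bit 6: 0 → 1
  bit 7: 1 → 0
  bit 8: 0 → 1
  bit 9: 0 → 1
  bit 10: 1 → 0
  bit 11: 1 → 0
  bit 12: 1 → 0
  bit 13: 0 → 1
  bit 14: 0 → 1
  bit 15: 1 → 0
= 1100101011000110


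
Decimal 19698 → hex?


Divide by 16 repeatedly:
19698 ÷ 16 = 1231 remainder 2 (2)
1231 ÷ 16 = 76 remainder 15 (F)
76 ÷ 16 = 4 remainder 12 (C)
4 ÷ 16 = 0 remainder 4 (4)
Reading remainders bottom-up:
= 0x4CF2


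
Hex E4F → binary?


Each hex digit → 4 binary bits:
  E = 1110
  4 = 0100
  F = 1111
Concatenate: 1110 0100 1111
= 111001001111


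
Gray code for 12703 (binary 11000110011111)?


Binary: 11000110011111
Gray code: G = B XOR (B >> 1)
B >> 1 = 01100011001111
11000110011111 XOR 01100011001111:
  1 XOR 0 = 1
  1 XOR 1 = 0
  0 XOR 1 = 1
  0 XOR 0 = 0
  0 XOR 0 = 0
  1 XOR 0 = 1
  1 XOR 1 = 0
  0 XOR 1 = 1
  0 XOR 0 = 0
  1 XOR 0 = 1
  1 XOR 1 = 0
  1 XOR 1 = 0
  1 XOR 1 = 0
  1 XOR 1 = 0
= 10100101010000


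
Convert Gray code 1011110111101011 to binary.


Gray code: 1011110111101011
MSB stays the same: 1
Each subsequent bit = prev_binary XOR current_gray:
  B[1] = 1 XOR 0 = 1
  B[2] = 1 XOR 1 = 0
  B[3] = 0 XOR 1 = 1
  B[4] = 1 XOR 1 = 0
  B[5] = 0 XOR 1 = 1
  B[6] = 1 XOR 0 = 1
  B[7] = 1 XOR 1 = 0
  B[8] = 0 XOR 1 = 1
  B[9] = 1 XOR 1 = 0
  B[10] = 0 XOR 1 = 1
  B[11] = 1 XOR 0 = 1
  B[12] = 1 XOR 1 = 0
  B[13] = 0 XOR 0 = 0
  B[14] = 0 XOR 1 = 1
  B[15] = 1 XOR 1 = 0
= 1101011010110010 (54962 decimal)


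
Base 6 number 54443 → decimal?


Positional values (base 6):
  3 × 6^0 = 3 × 1 = 3
  4 × 6^1 = 4 × 6 = 24
  4 × 6^2 = 4 × 36 = 144
  4 × 6^3 = 4 × 216 = 864
  5 × 6^4 = 5 × 1296 = 6480
Sum = 3 + 24 + 144 + 864 + 6480
= 7515


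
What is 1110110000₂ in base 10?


Positional values:
Bit 4: 1 × 2^4 = 16
Bit 5: 1 × 2^5 = 32
Bit 7: 1 × 2^7 = 128
Bit 8: 1 × 2^8 = 256
Bit 9: 1 × 2^9 = 512
Sum = 16 + 32 + 128 + 256 + 512
= 944


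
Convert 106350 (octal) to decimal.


Positional values:
Position 0: 0 × 8^0 = 0
Position 1: 5 × 8^1 = 40
Position 2: 3 × 8^2 = 192
Position 3: 6 × 8^3 = 3072
Position 4: 0 × 8^4 = 0
Position 5: 1 × 8^5 = 32768
Sum = 0 + 40 + 192 + 3072 + 0 + 32768
= 36072


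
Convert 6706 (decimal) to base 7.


Divide by 7 repeatedly:
6706 ÷ 7 = 958 remainder 0
958 ÷ 7 = 136 remainder 6
136 ÷ 7 = 19 remainder 3
19 ÷ 7 = 2 remainder 5
2 ÷ 7 = 0 remainder 2
Reading remainders bottom-up:
= 25360


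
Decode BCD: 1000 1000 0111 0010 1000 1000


Each 4-bit group → digit:
  1000 → 8
  1000 → 8
  0111 → 7
  0010 → 2
  1000 → 8
  1000 → 8
= 887288


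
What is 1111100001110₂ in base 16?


Group into 4-bit nibbles: 0001111100001110
  0001 = 1
  1111 = F
  0000 = 0
  1110 = E
= 0x1F0E


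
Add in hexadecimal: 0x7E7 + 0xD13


Align and add column by column (LSB to MSB, each column mod 16 with carry):
  07E7
+ 0D13
  ----
  col 0: 7(7) + 3(3) + 0 (carry in) = 10 → A(10), carry out 0
  col 1: E(14) + 1(1) + 0 (carry in) = 15 → F(15), carry out 0
  col 2: 7(7) + D(13) + 0 (carry in) = 20 → 4(4), carry out 1
  col 3: 0(0) + 0(0) + 1 (carry in) = 1 → 1(1), carry out 0
Reading digits MSB→LSB: 14FA
Strip leading zeros: 14FA
= 0x14FA


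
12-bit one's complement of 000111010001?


Original: 000111010001
Invert all bits:
  bit 0: 0 → 1
  bit 1: 0 → 1
  bit 2: 0 → 1
  bit 3: 1 → 0
  bit 4: 1 → 0
  bit 5: 1 → 0
  bit 6: 0 → 1
  bit 7: 1 → 0
  bit 8: 0 → 1
  bit 9: 0 → 1
  bit 10: 0 → 1
  bit 11: 1 → 0
= 111000101110


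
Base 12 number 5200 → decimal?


Positional values (base 12):
  0 × 12^0 = 0 × 1 = 0
  0 × 12^1 = 0 × 12 = 0
  2 × 12^2 = 2 × 144 = 288
  5 × 12^3 = 5 × 1728 = 8640
Sum = 0 + 0 + 288 + 8640
= 8928


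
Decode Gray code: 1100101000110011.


Gray code: 1100101000110011
MSB stays the same: 1
Each subsequent bit = prev_binary XOR current_gray:
  B[1] = 1 XOR 1 = 0
  B[2] = 0 XOR 0 = 0
  B[3] = 0 XOR 0 = 0
  B[4] = 0 XOR 1 = 1
  B[5] = 1 XOR 0 = 1
  B[6] = 1 XOR 1 = 0
  B[7] = 0 XOR 0 = 0
  B[8] = 0 XOR 0 = 0
  B[9] = 0 XOR 0 = 0
  B[10] = 0 XOR 1 = 1
  B[11] = 1 XOR 1 = 0
  B[12] = 0 XOR 0 = 0
  B[13] = 0 XOR 0 = 0
  B[14] = 0 XOR 1 = 1
  B[15] = 1 XOR 1 = 0
= 1000110000100010 (35874 decimal)


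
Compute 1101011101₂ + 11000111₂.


Align and add column by column (LSB to MSB, carry propagating):
  01101011101
+ 00011000111
  -----------
  col 0: 1 + 1 + 0 (carry in) = 2 → bit 0, carry out 1
  col 1: 0 + 1 + 1 (carry in) = 2 → bit 0, carry out 1
  col 2: 1 + 1 + 1 (carry in) = 3 → bit 1, carry out 1
  col 3: 1 + 0 + 1 (carry in) = 2 → bit 0, carry out 1
  col 4: 1 + 0 + 1 (carry in) = 2 → bit 0, carry out 1
  col 5: 0 + 0 + 1 (carry in) = 1 → bit 1, carry out 0
  col 6: 1 + 1 + 0 (carry in) = 2 → bit 0, carry out 1
  col 7: 0 + 1 + 1 (carry in) = 2 → bit 0, carry out 1
  col 8: 1 + 0 + 1 (carry in) = 2 → bit 0, carry out 1
  col 9: 1 + 0 + 1 (carry in) = 2 → bit 0, carry out 1
  col 10: 0 + 0 + 1 (carry in) = 1 → bit 1, carry out 0
Reading bits MSB→LSB: 10000100100
Strip leading zeros: 10000100100
= 10000100100


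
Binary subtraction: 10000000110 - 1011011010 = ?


Align and subtract column by column (LSB to MSB, borrowing when needed):
  10000000110
- 01011011010
  -----------
  col 0: (0 - 0 borrow-in) - 0 → 0 - 0 = 0, borrow out 0
  col 1: (1 - 0 borrow-in) - 1 → 1 - 1 = 0, borrow out 0
  col 2: (1 - 0 borrow-in) - 0 → 1 - 0 = 1, borrow out 0
  col 3: (0 - 0 borrow-in) - 1 → borrow from next column: (0+2) - 1 = 1, borrow out 1
  col 4: (0 - 1 borrow-in) - 1 → borrow from next column: (-1+2) - 1 = 0, borrow out 1
  col 5: (0 - 1 borrow-in) - 0 → borrow from next column: (-1+2) - 0 = 1, borrow out 1
  col 6: (0 - 1 borrow-in) - 1 → borrow from next column: (-1+2) - 1 = 0, borrow out 1
  col 7: (0 - 1 borrow-in) - 1 → borrow from next column: (-1+2) - 1 = 0, borrow out 1
  col 8: (0 - 1 borrow-in) - 0 → borrow from next column: (-1+2) - 0 = 1, borrow out 1
  col 9: (0 - 1 borrow-in) - 1 → borrow from next column: (-1+2) - 1 = 0, borrow out 1
  col 10: (1 - 1 borrow-in) - 0 → 0 - 0 = 0, borrow out 0
Reading bits MSB→LSB: 00100101100
Strip leading zeros: 100101100
= 100101100


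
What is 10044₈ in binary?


Each octal digit → 3 binary bits:
  1 = 001
  0 = 000
  0 = 000
  4 = 100
  4 = 100
Concatenate: 001 000 000 100 100
= 001000000100100


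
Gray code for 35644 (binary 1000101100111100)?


Binary: 1000101100111100
Gray code: G = B XOR (B >> 1)
B >> 1 = 0100010110011110
1000101100111100 XOR 0100010110011110:
  1 XOR 0 = 1
  0 XOR 1 = 1
  0 XOR 0 = 0
  0 XOR 0 = 0
  1 XOR 0 = 1
  0 XOR 1 = 1
  1 XOR 0 = 1
  1 XOR 1 = 0
  0 XOR 1 = 1
  0 XOR 0 = 0
  1 XOR 0 = 1
  1 XOR 1 = 0
  1 XOR 1 = 0
  1 XOR 1 = 0
  0 XOR 1 = 1
  0 XOR 0 = 0
= 1100111010100010


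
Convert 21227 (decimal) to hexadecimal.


Divide by 16 repeatedly:
21227 ÷ 16 = 1326 remainder 11 (B)
1326 ÷ 16 = 82 remainder 14 (E)
82 ÷ 16 = 5 remainder 2 (2)
5 ÷ 16 = 0 remainder 5 (5)
Reading remainders bottom-up:
= 0x52EB


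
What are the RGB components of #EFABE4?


Hex: #EFABE4
R = EF₁₆ = 239
G = AB₁₆ = 171
B = E4₁₆ = 228
= RGB(239, 171, 228)


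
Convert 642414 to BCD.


Each digit → 4-bit binary:
  6 → 0110
  4 → 0100
  2 → 0010
  4 → 0100
  1 → 0001
  4 → 0100
= 0110 0100 0010 0100 0001 0100


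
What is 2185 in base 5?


Divide by 5 repeatedly:
2185 ÷ 5 = 437 remainder 0
437 ÷ 5 = 87 remainder 2
87 ÷ 5 = 17 remainder 2
17 ÷ 5 = 3 remainder 2
3 ÷ 5 = 0 remainder 3
Reading remainders bottom-up:
= 32220


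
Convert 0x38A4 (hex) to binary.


Each hex digit → 4 binary bits:
  3 = 0011
  8 = 1000
  A = 1010
  4 = 0100
Concatenate: 0011 1000 1010 0100
= 0011100010100100


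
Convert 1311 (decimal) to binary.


Divide by 2 repeatedly:
1311 ÷ 2 = 655 remainder 1
655 ÷ 2 = 327 remainder 1
327 ÷ 2 = 163 remainder 1
163 ÷ 2 = 81 remainder 1
81 ÷ 2 = 40 remainder 1
40 ÷ 2 = 20 remainder 0
20 ÷ 2 = 10 remainder 0
10 ÷ 2 = 5 remainder 0
5 ÷ 2 = 2 remainder 1
2 ÷ 2 = 1 remainder 0
1 ÷ 2 = 0 remainder 1
Reading remainders bottom-up:
= 10100011111


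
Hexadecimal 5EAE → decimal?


Positional values:
Position 0: E × 16^0 = 14 × 1 = 14
Position 1: A × 16^1 = 10 × 16 = 160
Position 2: E × 16^2 = 14 × 256 = 3584
Position 3: 5 × 16^3 = 5 × 4096 = 20480
Sum = 14 + 160 + 3584 + 20480
= 24238


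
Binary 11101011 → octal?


Group into 3-bit groups: 011101011
  011 = 3
  101 = 5
  011 = 3
= 0o353


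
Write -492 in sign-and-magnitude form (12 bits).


Sign bit: 1 (negative)
Magnitude: 492 = 00111101100
= 100111101100


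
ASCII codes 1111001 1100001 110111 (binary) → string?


Codes (binary): 1111001 1100001 110111
Per-code ASCII lookup:
  1111001 = 121  (range 97-122: lowercase, 121 - 97 = 24) → 'y'
  1100001 = 97  (range 97-122: lowercase, 97 - 97 = 0) → 'a'
  110111 = 55  (range 48-57: digits, 55 - 48 = 7) → '7'
= 'ya7'


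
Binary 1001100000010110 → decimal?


Positional values:
Bit 1: 1 × 2^1 = 2
Bit 2: 1 × 2^2 = 4
Bit 4: 1 × 2^4 = 16
Bit 11: 1 × 2^11 = 2048
Bit 12: 1 × 2^12 = 4096
Bit 15: 1 × 2^15 = 32768
Sum = 2 + 4 + 16 + 2048 + 4096 + 32768
= 38934


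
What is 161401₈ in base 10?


Positional values:
Position 0: 1 × 8^0 = 1
Position 1: 0 × 8^1 = 0
Position 2: 4 × 8^2 = 256
Position 3: 1 × 8^3 = 512
Position 4: 6 × 8^4 = 24576
Position 5: 1 × 8^5 = 32768
Sum = 1 + 0 + 256 + 512 + 24576 + 32768
= 58113


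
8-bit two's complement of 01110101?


Original: 01110101
Step 1 - Invert all bits: 10001010
Step 2 - Add 1: 10001010 + 1
= 10001011 (represents -117)


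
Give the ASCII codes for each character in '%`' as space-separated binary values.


String: '%`'  (2 characters)
Per-character ASCII lookup:
  '%': special character: '%' = 37 → 100101
  '`': special character: '`' = 96 → 1100000
= 100101 1100000


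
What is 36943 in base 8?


Divide by 8 repeatedly:
36943 ÷ 8 = 4617 remainder 7
4617 ÷ 8 = 577 remainder 1
577 ÷ 8 = 72 remainder 1
72 ÷ 8 = 9 remainder 0
9 ÷ 8 = 1 remainder 1
1 ÷ 8 = 0 remainder 1
Reading remainders bottom-up:
= 0o110117


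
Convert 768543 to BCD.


Each digit → 4-bit binary:
  7 → 0111
  6 → 0110
  8 → 1000
  5 → 0101
  4 → 0100
  3 → 0011
= 0111 0110 1000 0101 0100 0011


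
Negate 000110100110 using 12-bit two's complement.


Original: 000110100110
Step 1 - Invert all bits: 111001011001
Step 2 - Add 1: 111001011001 + 1
= 111001011010 (represents -422)


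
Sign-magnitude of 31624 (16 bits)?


Sign bit: 0 (positive)
Magnitude: 31624 = 111101110001000
= 0111101110001000


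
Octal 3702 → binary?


Each octal digit → 3 binary bits:
  3 = 011
  7 = 111
  0 = 000
  2 = 010
Concatenate: 011 111 000 010
= 011111000010


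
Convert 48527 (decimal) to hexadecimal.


Divide by 16 repeatedly:
48527 ÷ 16 = 3032 remainder 15 (F)
3032 ÷ 16 = 189 remainder 8 (8)
189 ÷ 16 = 11 remainder 13 (D)
11 ÷ 16 = 0 remainder 11 (B)
Reading remainders bottom-up:
= 0xBD8F


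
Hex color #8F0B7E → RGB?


Hex: #8F0B7E
R = 8F₁₆ = 143
G = 0B₁₆ = 11
B = 7E₁₆ = 126
= RGB(143, 11, 126)


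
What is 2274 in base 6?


Divide by 6 repeatedly:
2274 ÷ 6 = 379 remainder 0
379 ÷ 6 = 63 remainder 1
63 ÷ 6 = 10 remainder 3
10 ÷ 6 = 1 remainder 4
1 ÷ 6 = 0 remainder 1
Reading remainders bottom-up:
= 14310


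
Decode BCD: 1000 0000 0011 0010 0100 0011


Each 4-bit group → digit:
  1000 → 8
  0000 → 0
  0011 → 3
  0010 → 2
  0100 → 4
  0011 → 3
= 803243


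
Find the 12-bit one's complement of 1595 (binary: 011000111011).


Original: 011000111011
Invert all bits:
  bit 0: 0 → 1
  bit 1: 1 → 0
  bit 2: 1 → 0
  bit 3: 0 → 1
  bit 4: 0 → 1
  bit 5: 0 → 1
  bit 6: 1 → 0
  bit 7: 1 → 0
  bit 8: 1 → 0
  bit 9: 0 → 1
  bit 10: 1 → 0
  bit 11: 1 → 0
= 100111000100


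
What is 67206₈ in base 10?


Positional values:
Position 0: 6 × 8^0 = 6
Position 1: 0 × 8^1 = 0
Position 2: 2 × 8^2 = 128
Position 3: 7 × 8^3 = 3584
Position 4: 6 × 8^4 = 24576
Sum = 6 + 0 + 128 + 3584 + 24576
= 28294


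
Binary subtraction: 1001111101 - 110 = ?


Align and subtract column by column (LSB to MSB, borrowing when needed):
  1001111101
- 0000000110
  ----------
  col 0: (1 - 0 borrow-in) - 0 → 1 - 0 = 1, borrow out 0
  col 1: (0 - 0 borrow-in) - 1 → borrow from next column: (0+2) - 1 = 1, borrow out 1
  col 2: (1 - 1 borrow-in) - 1 → borrow from next column: (0+2) - 1 = 1, borrow out 1
  col 3: (1 - 1 borrow-in) - 0 → 0 - 0 = 0, borrow out 0
  col 4: (1 - 0 borrow-in) - 0 → 1 - 0 = 1, borrow out 0
  col 5: (1 - 0 borrow-in) - 0 → 1 - 0 = 1, borrow out 0
  col 6: (1 - 0 borrow-in) - 0 → 1 - 0 = 1, borrow out 0
  col 7: (0 - 0 borrow-in) - 0 → 0 - 0 = 0, borrow out 0
  col 8: (0 - 0 borrow-in) - 0 → 0 - 0 = 0, borrow out 0
  col 9: (1 - 0 borrow-in) - 0 → 1 - 0 = 1, borrow out 0
Reading bits MSB→LSB: 1001110111
Strip leading zeros: 1001110111
= 1001110111


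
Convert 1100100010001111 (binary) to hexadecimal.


Group into 4-bit nibbles: 1100100010001111
  1100 = C
  1000 = 8
  1000 = 8
  1111 = F
= 0xC88F


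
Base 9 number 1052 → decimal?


Positional values (base 9):
  2 × 9^0 = 2 × 1 = 2
  5 × 9^1 = 5 × 9 = 45
  0 × 9^2 = 0 × 81 = 0
  1 × 9^3 = 1 × 729 = 729
Sum = 2 + 45 + 0 + 729
= 776


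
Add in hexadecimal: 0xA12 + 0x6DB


Align and add column by column (LSB to MSB, each column mod 16 with carry):
  0A12
+ 06DB
  ----
  col 0: 2(2) + B(11) + 0 (carry in) = 13 → D(13), carry out 0
  col 1: 1(1) + D(13) + 0 (carry in) = 14 → E(14), carry out 0
  col 2: A(10) + 6(6) + 0 (carry in) = 16 → 0(0), carry out 1
  col 3: 0(0) + 0(0) + 1 (carry in) = 1 → 1(1), carry out 0
Reading digits MSB→LSB: 10ED
Strip leading zeros: 10ED
= 0x10ED


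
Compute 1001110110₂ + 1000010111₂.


Align and add column by column (LSB to MSB, carry propagating):
  01001110110
+ 01000010111
  -----------
  col 0: 0 + 1 + 0 (carry in) = 1 → bit 1, carry out 0
  col 1: 1 + 1 + 0 (carry in) = 2 → bit 0, carry out 1
  col 2: 1 + 1 + 1 (carry in) = 3 → bit 1, carry out 1
  col 3: 0 + 0 + 1 (carry in) = 1 → bit 1, carry out 0
  col 4: 1 + 1 + 0 (carry in) = 2 → bit 0, carry out 1
  col 5: 1 + 0 + 1 (carry in) = 2 → bit 0, carry out 1
  col 6: 1 + 0 + 1 (carry in) = 2 → bit 0, carry out 1
  col 7: 0 + 0 + 1 (carry in) = 1 → bit 1, carry out 0
  col 8: 0 + 0 + 0 (carry in) = 0 → bit 0, carry out 0
  col 9: 1 + 1 + 0 (carry in) = 2 → bit 0, carry out 1
  col 10: 0 + 0 + 1 (carry in) = 1 → bit 1, carry out 0
Reading bits MSB→LSB: 10010001101
Strip leading zeros: 10010001101
= 10010001101


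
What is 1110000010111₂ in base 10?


Positional values:
Bit 0: 1 × 2^0 = 1
Bit 1: 1 × 2^1 = 2
Bit 2: 1 × 2^2 = 4
Bit 4: 1 × 2^4 = 16
Bit 10: 1 × 2^10 = 1024
Bit 11: 1 × 2^11 = 2048
Bit 12: 1 × 2^12 = 4096
Sum = 1 + 2 + 4 + 16 + 1024 + 2048 + 4096
= 7191


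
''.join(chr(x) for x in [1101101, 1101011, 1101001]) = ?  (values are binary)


Codes (binary): 1101101 1101011 1101001
Per-code ASCII lookup:
  1101101 = 109  (range 97-122: lowercase, 109 - 97 = 12) → 'm'
  1101011 = 107  (range 97-122: lowercase, 107 - 97 = 10) → 'k'
  1101001 = 105  (range 97-122: lowercase, 105 - 97 = 8) → 'i'
= 'mki'


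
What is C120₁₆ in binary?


Each hex digit → 4 binary bits:
  C = 1100
  1 = 0001
  2 = 0010
  0 = 0000
Concatenate: 1100 0001 0010 0000
= 1100000100100000


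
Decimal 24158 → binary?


Divide by 2 repeatedly:
24158 ÷ 2 = 12079 remainder 0
12079 ÷ 2 = 6039 remainder 1
6039 ÷ 2 = 3019 remainder 1
3019 ÷ 2 = 1509 remainder 1
1509 ÷ 2 = 754 remainder 1
754 ÷ 2 = 377 remainder 0
377 ÷ 2 = 188 remainder 1
188 ÷ 2 = 94 remainder 0
94 ÷ 2 = 47 remainder 0
47 ÷ 2 = 23 remainder 1
23 ÷ 2 = 11 remainder 1
11 ÷ 2 = 5 remainder 1
5 ÷ 2 = 2 remainder 1
2 ÷ 2 = 1 remainder 0
1 ÷ 2 = 0 remainder 1
Reading remainders bottom-up:
= 101111001011110


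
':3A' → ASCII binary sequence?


String: ':3A'  (3 characters)
Per-character ASCII lookup:
  ':': special character: ':' = 58 → 111010
  '3': digits start at 48: '3' = 48 + 3 = 51 → 110011
  'A': uppercase starts at 65: 'A' = 65 + 0 = 65 → 1000001
= 111010 110011 1000001


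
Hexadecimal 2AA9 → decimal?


Positional values:
Position 0: 9 × 16^0 = 9 × 1 = 9
Position 1: A × 16^1 = 10 × 16 = 160
Position 2: A × 16^2 = 10 × 256 = 2560
Position 3: 2 × 16^3 = 2 × 4096 = 8192
Sum = 9 + 160 + 2560 + 8192
= 10921


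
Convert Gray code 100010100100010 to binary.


Gray code: 100010100100010
MSB stays the same: 1
Each subsequent bit = prev_binary XOR current_gray:
  B[1] = 1 XOR 0 = 1
  B[2] = 1 XOR 0 = 1
  B[3] = 1 XOR 0 = 1
  B[4] = 1 XOR 1 = 0
  B[5] = 0 XOR 0 = 0
  B[6] = 0 XOR 1 = 1
  B[7] = 1 XOR 0 = 1
  B[8] = 1 XOR 0 = 1
  B[9] = 1 XOR 1 = 0
  B[10] = 0 XOR 0 = 0
  B[11] = 0 XOR 0 = 0
  B[12] = 0 XOR 0 = 0
  B[13] = 0 XOR 1 = 1
  B[14] = 1 XOR 0 = 1
= 111100111000011 (31171 decimal)


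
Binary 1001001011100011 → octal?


Group into 3-bit groups: 001001001011100011
  001 = 1
  001 = 1
  001 = 1
  011 = 3
  100 = 4
  011 = 3
= 0o111343


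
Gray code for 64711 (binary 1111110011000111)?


Binary: 1111110011000111
Gray code: G = B XOR (B >> 1)
B >> 1 = 0111111001100011
1111110011000111 XOR 0111111001100011:
  1 XOR 0 = 1
  1 XOR 1 = 0
  1 XOR 1 = 0
  1 XOR 1 = 0
  1 XOR 1 = 0
  1 XOR 1 = 0
  0 XOR 1 = 1
  0 XOR 0 = 0
  1 XOR 0 = 1
  1 XOR 1 = 0
  0 XOR 1 = 1
  0 XOR 0 = 0
  0 XOR 0 = 0
  1 XOR 0 = 1
  1 XOR 1 = 0
  1 XOR 1 = 0
= 1000001010100100


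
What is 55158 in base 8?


Divide by 8 repeatedly:
55158 ÷ 8 = 6894 remainder 6
6894 ÷ 8 = 861 remainder 6
861 ÷ 8 = 107 remainder 5
107 ÷ 8 = 13 remainder 3
13 ÷ 8 = 1 remainder 5
1 ÷ 8 = 0 remainder 1
Reading remainders bottom-up:
= 0o153566


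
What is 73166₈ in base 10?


Positional values:
Position 0: 6 × 8^0 = 6
Position 1: 6 × 8^1 = 48
Position 2: 1 × 8^2 = 64
Position 3: 3 × 8^3 = 1536
Position 4: 7 × 8^4 = 28672
Sum = 6 + 48 + 64 + 1536 + 28672
= 30326


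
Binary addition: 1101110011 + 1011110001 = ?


Align and add column by column (LSB to MSB, carry propagating):
  01101110011
+ 01011110001
  -----------
  col 0: 1 + 1 + 0 (carry in) = 2 → bit 0, carry out 1
  col 1: 1 + 0 + 1 (carry in) = 2 → bit 0, carry out 1
  col 2: 0 + 0 + 1 (carry in) = 1 → bit 1, carry out 0
  col 3: 0 + 0 + 0 (carry in) = 0 → bit 0, carry out 0
  col 4: 1 + 1 + 0 (carry in) = 2 → bit 0, carry out 1
  col 5: 1 + 1 + 1 (carry in) = 3 → bit 1, carry out 1
  col 6: 1 + 1 + 1 (carry in) = 3 → bit 1, carry out 1
  col 7: 0 + 1 + 1 (carry in) = 2 → bit 0, carry out 1
  col 8: 1 + 0 + 1 (carry in) = 2 → bit 0, carry out 1
  col 9: 1 + 1 + 1 (carry in) = 3 → bit 1, carry out 1
  col 10: 0 + 0 + 1 (carry in) = 1 → bit 1, carry out 0
Reading bits MSB→LSB: 11001100100
Strip leading zeros: 11001100100
= 11001100100


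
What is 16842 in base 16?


Divide by 16 repeatedly:
16842 ÷ 16 = 1052 remainder 10 (A)
1052 ÷ 16 = 65 remainder 12 (C)
65 ÷ 16 = 4 remainder 1 (1)
4 ÷ 16 = 0 remainder 4 (4)
Reading remainders bottom-up:
= 0x41CA


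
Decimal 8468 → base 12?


Divide by 12 repeatedly:
8468 ÷ 12 = 705 remainder 8
705 ÷ 12 = 58 remainder 9
58 ÷ 12 = 4 remainder 10
4 ÷ 12 = 0 remainder 4
Reading remainders bottom-up:
= 4A98


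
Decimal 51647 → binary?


Divide by 2 repeatedly:
51647 ÷ 2 = 25823 remainder 1
25823 ÷ 2 = 12911 remainder 1
12911 ÷ 2 = 6455 remainder 1
6455 ÷ 2 = 3227 remainder 1
3227 ÷ 2 = 1613 remainder 1
1613 ÷ 2 = 806 remainder 1
806 ÷ 2 = 403 remainder 0
403 ÷ 2 = 201 remainder 1
201 ÷ 2 = 100 remainder 1
100 ÷ 2 = 50 remainder 0
50 ÷ 2 = 25 remainder 0
25 ÷ 2 = 12 remainder 1
12 ÷ 2 = 6 remainder 0
6 ÷ 2 = 3 remainder 0
3 ÷ 2 = 1 remainder 1
1 ÷ 2 = 0 remainder 1
Reading remainders bottom-up:
= 1100100110111111


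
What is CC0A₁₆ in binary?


Each hex digit → 4 binary bits:
  C = 1100
  C = 1100
  0 = 0000
  A = 1010
Concatenate: 1100 1100 0000 1010
= 1100110000001010


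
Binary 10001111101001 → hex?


Group into 4-bit nibbles: 0010001111101001
  0010 = 2
  0011 = 3
  1110 = E
  1001 = 9
= 0x23E9


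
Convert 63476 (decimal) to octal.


Divide by 8 repeatedly:
63476 ÷ 8 = 7934 remainder 4
7934 ÷ 8 = 991 remainder 6
991 ÷ 8 = 123 remainder 7
123 ÷ 8 = 15 remainder 3
15 ÷ 8 = 1 remainder 7
1 ÷ 8 = 0 remainder 1
Reading remainders bottom-up:
= 0o173764


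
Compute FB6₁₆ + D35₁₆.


Align and add column by column (LSB to MSB, each column mod 16 with carry):
  0FB6
+ 0D35
  ----
  col 0: 6(6) + 5(5) + 0 (carry in) = 11 → B(11), carry out 0
  col 1: B(11) + 3(3) + 0 (carry in) = 14 → E(14), carry out 0
  col 2: F(15) + D(13) + 0 (carry in) = 28 → C(12), carry out 1
  col 3: 0(0) + 0(0) + 1 (carry in) = 1 → 1(1), carry out 0
Reading digits MSB→LSB: 1CEB
Strip leading zeros: 1CEB
= 0x1CEB


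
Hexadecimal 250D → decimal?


Positional values:
Position 0: D × 16^0 = 13 × 1 = 13
Position 1: 0 × 16^1 = 0 × 16 = 0
Position 2: 5 × 16^2 = 5 × 256 = 1280
Position 3: 2 × 16^3 = 2 × 4096 = 8192
Sum = 13 + 0 + 1280 + 8192
= 9485


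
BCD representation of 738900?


Each digit → 4-bit binary:
  7 → 0111
  3 → 0011
  8 → 1000
  9 → 1001
  0 → 0000
  0 → 0000
= 0111 0011 1000 1001 0000 0000


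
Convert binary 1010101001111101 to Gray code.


Binary: 1010101001111101
Gray code: G = B XOR (B >> 1)
B >> 1 = 0101010100111110
1010101001111101 XOR 0101010100111110:
  1 XOR 0 = 1
  0 XOR 1 = 1
  1 XOR 0 = 1
  0 XOR 1 = 1
  1 XOR 0 = 1
  0 XOR 1 = 1
  1 XOR 0 = 1
  0 XOR 1 = 1
  0 XOR 0 = 0
  1 XOR 0 = 1
  1 XOR 1 = 0
  1 XOR 1 = 0
  1 XOR 1 = 0
  1 XOR 1 = 0
  0 XOR 1 = 1
  1 XOR 0 = 1
= 1111111101000011


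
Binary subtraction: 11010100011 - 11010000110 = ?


Align and subtract column by column (LSB to MSB, borrowing when needed):
  11010100011
- 11010000110
  -----------
  col 0: (1 - 0 borrow-in) - 0 → 1 - 0 = 1, borrow out 0
  col 1: (1 - 0 borrow-in) - 1 → 1 - 1 = 0, borrow out 0
  col 2: (0 - 0 borrow-in) - 1 → borrow from next column: (0+2) - 1 = 1, borrow out 1
  col 3: (0 - 1 borrow-in) - 0 → borrow from next column: (-1+2) - 0 = 1, borrow out 1
  col 4: (0 - 1 borrow-in) - 0 → borrow from next column: (-1+2) - 0 = 1, borrow out 1
  col 5: (1 - 1 borrow-in) - 0 → 0 - 0 = 0, borrow out 0
  col 6: (0 - 0 borrow-in) - 0 → 0 - 0 = 0, borrow out 0
  col 7: (1 - 0 borrow-in) - 1 → 1 - 1 = 0, borrow out 0
  col 8: (0 - 0 borrow-in) - 0 → 0 - 0 = 0, borrow out 0
  col 9: (1 - 0 borrow-in) - 1 → 1 - 1 = 0, borrow out 0
  col 10: (1 - 0 borrow-in) - 1 → 1 - 1 = 0, borrow out 0
Reading bits MSB→LSB: 00000011101
Strip leading zeros: 11101
= 11101


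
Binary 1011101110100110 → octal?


Group into 3-bit groups: 001011101110100110
  001 = 1
  011 = 3
  101 = 5
  110 = 6
  100 = 4
  110 = 6
= 0o135646


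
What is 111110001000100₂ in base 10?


Positional values:
Bit 2: 1 × 2^2 = 4
Bit 6: 1 × 2^6 = 64
Bit 10: 1 × 2^10 = 1024
Bit 11: 1 × 2^11 = 2048
Bit 12: 1 × 2^12 = 4096
Bit 13: 1 × 2^13 = 8192
Bit 14: 1 × 2^14 = 16384
Sum = 4 + 64 + 1024 + 2048 + 4096 + 8192 + 16384
= 31812


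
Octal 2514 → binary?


Each octal digit → 3 binary bits:
  2 = 010
  5 = 101
  1 = 001
  4 = 100
Concatenate: 010 101 001 100
= 010101001100


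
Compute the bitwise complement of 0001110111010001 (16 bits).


Original: 0001110111010001
Invert all bits:
  bit 0: 0 → 1
  bit 1: 0 → 1
  bit 2: 0 → 1
  bit 3: 1 → 0
  bit 4: 1 → 0
  bit 5: 1 → 0
  bit 6: 0 → 1
  bit 7: 1 → 0
  bit 8: 1 → 0
  bit 9: 1 → 0
  bit 10: 0 → 1
  bit 11: 1 → 0
  bit 12: 0 → 1
  bit 13: 0 → 1
  bit 14: 0 → 1
  bit 15: 1 → 0
= 1110001000101110


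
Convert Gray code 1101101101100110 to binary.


Gray code: 1101101101100110
MSB stays the same: 1
Each subsequent bit = prev_binary XOR current_gray:
  B[1] = 1 XOR 1 = 0
  B[2] = 0 XOR 0 = 0
  B[3] = 0 XOR 1 = 1
  B[4] = 1 XOR 1 = 0
  B[5] = 0 XOR 0 = 0
  B[6] = 0 XOR 1 = 1
  B[7] = 1 XOR 1 = 0
  B[8] = 0 XOR 0 = 0
  B[9] = 0 XOR 1 = 1
  B[10] = 1 XOR 1 = 0
  B[11] = 0 XOR 0 = 0
  B[12] = 0 XOR 0 = 0
  B[13] = 0 XOR 1 = 1
  B[14] = 1 XOR 1 = 0
  B[15] = 0 XOR 0 = 0
= 1001001001000100 (37444 decimal)


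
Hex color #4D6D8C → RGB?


Hex: #4D6D8C
R = 4D₁₆ = 77
G = 6D₁₆ = 109
B = 8C₁₆ = 140
= RGB(77, 109, 140)


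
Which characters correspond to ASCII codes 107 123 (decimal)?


Codes (decimal): 107 123
Per-code ASCII lookup:
  107  (range 97-122: lowercase, 107 - 97 = 10) → 'k'
  123  (special character) → '{'
= 'k{'


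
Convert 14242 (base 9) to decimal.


Positional values (base 9):
  2 × 9^0 = 2 × 1 = 2
  4 × 9^1 = 4 × 9 = 36
  2 × 9^2 = 2 × 81 = 162
  4 × 9^3 = 4 × 729 = 2916
  1 × 9^4 = 1 × 6561 = 6561
Sum = 2 + 36 + 162 + 2916 + 6561
= 9677


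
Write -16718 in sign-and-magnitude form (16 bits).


Sign bit: 1 (negative)
Magnitude: 16718 = 100000101001110
= 1100000101001110


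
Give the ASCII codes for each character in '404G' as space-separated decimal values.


String: '404G'  (4 characters)
Per-character ASCII lookup:
  '4': digits start at 48: '4' = 48 + 4 = 52
  '0': digits start at 48: '0' = 48 + 0 = 48
  '4': digits start at 48: '4' = 48 + 4 = 52
  'G': uppercase starts at 65: 'G' = 65 + 6 = 71
= 52 48 52 71


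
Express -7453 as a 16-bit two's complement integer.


Original: 0001110100011101
Step 1 - Invert all bits: 1110001011100010
Step 2 - Add 1: 1110001011100010 + 1
= 1110001011100011 (represents -7453)


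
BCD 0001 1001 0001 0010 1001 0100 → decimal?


Each 4-bit group → digit:
  0001 → 1
  1001 → 9
  0001 → 1
  0010 → 2
  1001 → 9
  0100 → 4
= 191294


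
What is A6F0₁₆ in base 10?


Positional values:
Position 0: 0 × 16^0 = 0 × 1 = 0
Position 1: F × 16^1 = 15 × 16 = 240
Position 2: 6 × 16^2 = 6 × 256 = 1536
Position 3: A × 16^3 = 10 × 4096 = 40960
Sum = 0 + 240 + 1536 + 40960
= 42736


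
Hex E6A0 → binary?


Each hex digit → 4 binary bits:
  E = 1110
  6 = 0110
  A = 1010
  0 = 0000
Concatenate: 1110 0110 1010 0000
= 1110011010100000


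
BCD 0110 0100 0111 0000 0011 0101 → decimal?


Each 4-bit group → digit:
  0110 → 6
  0100 → 4
  0111 → 7
  0000 → 0
  0011 → 3
  0101 → 5
= 647035


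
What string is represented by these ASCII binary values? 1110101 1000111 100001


Codes (binary): 1110101 1000111 100001
Per-code ASCII lookup:
  1110101 = 117  (range 97-122: lowercase, 117 - 97 = 20) → 'u'
  1000111 = 71  (range 65-90: uppercase, 71 - 65 = 6) → 'G'
  100001 = 33  (special character) → '!'
= 'uG!'


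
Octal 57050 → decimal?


Positional values:
Position 0: 0 × 8^0 = 0
Position 1: 5 × 8^1 = 40
Position 2: 0 × 8^2 = 0
Position 3: 7 × 8^3 = 3584
Position 4: 5 × 8^4 = 20480
Sum = 0 + 40 + 0 + 3584 + 20480
= 24104


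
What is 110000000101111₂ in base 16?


Group into 4-bit nibbles: 0110000000101111
  0110 = 6
  0000 = 0
  0010 = 2
  1111 = F
= 0x602F


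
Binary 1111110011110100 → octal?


Group into 3-bit groups: 001111110011110100
  001 = 1
  111 = 7
  110 = 6
  011 = 3
  110 = 6
  100 = 4
= 0o176364


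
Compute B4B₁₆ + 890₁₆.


Align and add column by column (LSB to MSB, each column mod 16 with carry):
  0B4B
+ 0890
  ----
  col 0: B(11) + 0(0) + 0 (carry in) = 11 → B(11), carry out 0
  col 1: 4(4) + 9(9) + 0 (carry in) = 13 → D(13), carry out 0
  col 2: B(11) + 8(8) + 0 (carry in) = 19 → 3(3), carry out 1
  col 3: 0(0) + 0(0) + 1 (carry in) = 1 → 1(1), carry out 0
Reading digits MSB→LSB: 13DB
Strip leading zeros: 13DB
= 0x13DB


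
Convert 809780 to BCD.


Each digit → 4-bit binary:
  8 → 1000
  0 → 0000
  9 → 1001
  7 → 0111
  8 → 1000
  0 → 0000
= 1000 0000 1001 0111 1000 0000


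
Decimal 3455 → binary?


Divide by 2 repeatedly:
3455 ÷ 2 = 1727 remainder 1
1727 ÷ 2 = 863 remainder 1
863 ÷ 2 = 431 remainder 1
431 ÷ 2 = 215 remainder 1
215 ÷ 2 = 107 remainder 1
107 ÷ 2 = 53 remainder 1
53 ÷ 2 = 26 remainder 1
26 ÷ 2 = 13 remainder 0
13 ÷ 2 = 6 remainder 1
6 ÷ 2 = 3 remainder 0
3 ÷ 2 = 1 remainder 1
1 ÷ 2 = 0 remainder 1
Reading remainders bottom-up:
= 110101111111


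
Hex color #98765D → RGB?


Hex: #98765D
R = 98₁₆ = 152
G = 76₁₆ = 118
B = 5D₁₆ = 93
= RGB(152, 118, 93)


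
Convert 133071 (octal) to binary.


Each octal digit → 3 binary bits:
  1 = 001
  3 = 011
  3 = 011
  0 = 000
  7 = 111
  1 = 001
Concatenate: 001 011 011 000 111 001
= 001011011000111001


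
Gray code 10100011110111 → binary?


Gray code: 10100011110111
MSB stays the same: 1
Each subsequent bit = prev_binary XOR current_gray:
  B[1] = 1 XOR 0 = 1
  B[2] = 1 XOR 1 = 0
  B[3] = 0 XOR 0 = 0
  B[4] = 0 XOR 0 = 0
  B[5] = 0 XOR 0 = 0
  B[6] = 0 XOR 1 = 1
  B[7] = 1 XOR 1 = 0
  B[8] = 0 XOR 1 = 1
  B[9] = 1 XOR 1 = 0
  B[10] = 0 XOR 0 = 0
  B[11] = 0 XOR 1 = 1
  B[12] = 1 XOR 1 = 0
  B[13] = 0 XOR 1 = 1
= 11000010100101 (12453 decimal)


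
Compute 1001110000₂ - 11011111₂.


Align and subtract column by column (LSB to MSB, borrowing when needed):
  1001110000
- 0011011111
  ----------
  col 0: (0 - 0 borrow-in) - 1 → borrow from next column: (0+2) - 1 = 1, borrow out 1
  col 1: (0 - 1 borrow-in) - 1 → borrow from next column: (-1+2) - 1 = 0, borrow out 1
  col 2: (0 - 1 borrow-in) - 1 → borrow from next column: (-1+2) - 1 = 0, borrow out 1
  col 3: (0 - 1 borrow-in) - 1 → borrow from next column: (-1+2) - 1 = 0, borrow out 1
  col 4: (1 - 1 borrow-in) - 1 → borrow from next column: (0+2) - 1 = 1, borrow out 1
  col 5: (1 - 1 borrow-in) - 0 → 0 - 0 = 0, borrow out 0
  col 6: (1 - 0 borrow-in) - 1 → 1 - 1 = 0, borrow out 0
  col 7: (0 - 0 borrow-in) - 1 → borrow from next column: (0+2) - 1 = 1, borrow out 1
  col 8: (0 - 1 borrow-in) - 0 → borrow from next column: (-1+2) - 0 = 1, borrow out 1
  col 9: (1 - 1 borrow-in) - 0 → 0 - 0 = 0, borrow out 0
Reading bits MSB→LSB: 0110010001
Strip leading zeros: 110010001
= 110010001


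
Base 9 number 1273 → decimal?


Positional values (base 9):
  3 × 9^0 = 3 × 1 = 3
  7 × 9^1 = 7 × 9 = 63
  2 × 9^2 = 2 × 81 = 162
  1 × 9^3 = 1 × 729 = 729
Sum = 3 + 63 + 162 + 729
= 957


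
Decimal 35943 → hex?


Divide by 16 repeatedly:
35943 ÷ 16 = 2246 remainder 7 (7)
2246 ÷ 16 = 140 remainder 6 (6)
140 ÷ 16 = 8 remainder 12 (C)
8 ÷ 16 = 0 remainder 8 (8)
Reading remainders bottom-up:
= 0x8C67


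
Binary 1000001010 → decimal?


Positional values:
Bit 1: 1 × 2^1 = 2
Bit 3: 1 × 2^3 = 8
Bit 9: 1 × 2^9 = 512
Sum = 2 + 8 + 512
= 522


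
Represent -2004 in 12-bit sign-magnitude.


Sign bit: 1 (negative)
Magnitude: 2004 = 11111010100
= 111111010100


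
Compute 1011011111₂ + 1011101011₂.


Align and add column by column (LSB to MSB, carry propagating):
  01011011111
+ 01011101011
  -----------
  col 0: 1 + 1 + 0 (carry in) = 2 → bit 0, carry out 1
  col 1: 1 + 1 + 1 (carry in) = 3 → bit 1, carry out 1
  col 2: 1 + 0 + 1 (carry in) = 2 → bit 0, carry out 1
  col 3: 1 + 1 + 1 (carry in) = 3 → bit 1, carry out 1
  col 4: 1 + 0 + 1 (carry in) = 2 → bit 0, carry out 1
  col 5: 0 + 1 + 1 (carry in) = 2 → bit 0, carry out 1
  col 6: 1 + 1 + 1 (carry in) = 3 → bit 1, carry out 1
  col 7: 1 + 1 + 1 (carry in) = 3 → bit 1, carry out 1
  col 8: 0 + 0 + 1 (carry in) = 1 → bit 1, carry out 0
  col 9: 1 + 1 + 0 (carry in) = 2 → bit 0, carry out 1
  col 10: 0 + 0 + 1 (carry in) = 1 → bit 1, carry out 0
Reading bits MSB→LSB: 10111001010
Strip leading zeros: 10111001010
= 10111001010


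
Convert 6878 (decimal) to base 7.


Divide by 7 repeatedly:
6878 ÷ 7 = 982 remainder 4
982 ÷ 7 = 140 remainder 2
140 ÷ 7 = 20 remainder 0
20 ÷ 7 = 2 remainder 6
2 ÷ 7 = 0 remainder 2
Reading remainders bottom-up:
= 26024


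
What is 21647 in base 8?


Divide by 8 repeatedly:
21647 ÷ 8 = 2705 remainder 7
2705 ÷ 8 = 338 remainder 1
338 ÷ 8 = 42 remainder 2
42 ÷ 8 = 5 remainder 2
5 ÷ 8 = 0 remainder 5
Reading remainders bottom-up:
= 0o52217


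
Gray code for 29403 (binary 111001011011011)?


Binary: 111001011011011
Gray code: G = B XOR (B >> 1)
B >> 1 = 011100101101101
111001011011011 XOR 011100101101101:
  1 XOR 0 = 1
  1 XOR 1 = 0
  1 XOR 1 = 0
  0 XOR 1 = 1
  0 XOR 0 = 0
  1 XOR 0 = 1
  0 XOR 1 = 1
  1 XOR 0 = 1
  1 XOR 1 = 0
  0 XOR 1 = 1
  1 XOR 0 = 1
  1 XOR 1 = 0
  0 XOR 1 = 1
  1 XOR 0 = 1
  1 XOR 1 = 0
= 100101110110110


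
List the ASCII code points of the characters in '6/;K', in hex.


String: '6/;K'  (4 characters)
Per-character ASCII lookup:
  '6': digits start at 48: '6' = 48 + 6 = 54 → 0x36
  '/': special character: '/' = 47 → 0x2F
  ';': special character: ';' = 59 → 0x3B
  'K': uppercase starts at 65: 'K' = 65 + 10 = 75 → 0x4B
= 0x36 0x2F 0x3B 0x4B


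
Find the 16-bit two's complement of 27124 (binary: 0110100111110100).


Original: 0110100111110100
Step 1 - Invert all bits: 1001011000001011
Step 2 - Add 1: 1001011000001011 + 1
= 1001011000001100 (represents -27124)


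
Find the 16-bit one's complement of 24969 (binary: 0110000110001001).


Original: 0110000110001001
Invert all bits:
  bit 0: 0 → 1
  bit 1: 1 → 0
  bit 2: 1 → 0
  bit 3: 0 → 1
  bit 4: 0 → 1
  bit 5: 0 → 1
  bit 6: 0 → 1
  bit 7: 1 → 0
  bit 8: 1 → 0
  bit 9: 0 → 1
  bit 10: 0 → 1
  bit 11: 0 → 1
  bit 12: 1 → 0
  bit 13: 0 → 1
  bit 14: 0 → 1
  bit 15: 1 → 0
= 1001111001110110


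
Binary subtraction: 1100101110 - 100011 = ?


Align and subtract column by column (LSB to MSB, borrowing when needed):
  1100101110
- 0000100011
  ----------
  col 0: (0 - 0 borrow-in) - 1 → borrow from next column: (0+2) - 1 = 1, borrow out 1
  col 1: (1 - 1 borrow-in) - 1 → borrow from next column: (0+2) - 1 = 1, borrow out 1
  col 2: (1 - 1 borrow-in) - 0 → 0 - 0 = 0, borrow out 0
  col 3: (1 - 0 borrow-in) - 0 → 1 - 0 = 1, borrow out 0
  col 4: (0 - 0 borrow-in) - 0 → 0 - 0 = 0, borrow out 0
  col 5: (1 - 0 borrow-in) - 1 → 1 - 1 = 0, borrow out 0
  col 6: (0 - 0 borrow-in) - 0 → 0 - 0 = 0, borrow out 0
  col 7: (0 - 0 borrow-in) - 0 → 0 - 0 = 0, borrow out 0
  col 8: (1 - 0 borrow-in) - 0 → 1 - 0 = 1, borrow out 0
  col 9: (1 - 0 borrow-in) - 0 → 1 - 0 = 1, borrow out 0
Reading bits MSB→LSB: 1100001011
Strip leading zeros: 1100001011
= 1100001011


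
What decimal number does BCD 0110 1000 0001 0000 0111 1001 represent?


Each 4-bit group → digit:
  0110 → 6
  1000 → 8
  0001 → 1
  0000 → 0
  0111 → 7
  1001 → 9
= 681079


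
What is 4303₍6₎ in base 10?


Positional values (base 6):
  3 × 6^0 = 3 × 1 = 3
  0 × 6^1 = 0 × 6 = 0
  3 × 6^2 = 3 × 36 = 108
  4 × 6^3 = 4 × 216 = 864
Sum = 3 + 0 + 108 + 864
= 975


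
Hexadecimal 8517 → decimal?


Positional values:
Position 0: 7 × 16^0 = 7 × 1 = 7
Position 1: 1 × 16^1 = 1 × 16 = 16
Position 2: 5 × 16^2 = 5 × 256 = 1280
Position 3: 8 × 16^3 = 8 × 4096 = 32768
Sum = 7 + 16 + 1280 + 32768
= 34071


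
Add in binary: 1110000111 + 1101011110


Align and add column by column (LSB to MSB, carry propagating):
  01110000111
+ 01101011110
  -----------
  col 0: 1 + 0 + 0 (carry in) = 1 → bit 1, carry out 0
  col 1: 1 + 1 + 0 (carry in) = 2 → bit 0, carry out 1
  col 2: 1 + 1 + 1 (carry in) = 3 → bit 1, carry out 1
  col 3: 0 + 1 + 1 (carry in) = 2 → bit 0, carry out 1
  col 4: 0 + 1 + 1 (carry in) = 2 → bit 0, carry out 1
  col 5: 0 + 0 + 1 (carry in) = 1 → bit 1, carry out 0
  col 6: 0 + 1 + 0 (carry in) = 1 → bit 1, carry out 0
  col 7: 1 + 0 + 0 (carry in) = 1 → bit 1, carry out 0
  col 8: 1 + 1 + 0 (carry in) = 2 → bit 0, carry out 1
  col 9: 1 + 1 + 1 (carry in) = 3 → bit 1, carry out 1
  col 10: 0 + 0 + 1 (carry in) = 1 → bit 1, carry out 0
Reading bits MSB→LSB: 11011100101
Strip leading zeros: 11011100101
= 11011100101


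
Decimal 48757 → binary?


Divide by 2 repeatedly:
48757 ÷ 2 = 24378 remainder 1
24378 ÷ 2 = 12189 remainder 0
12189 ÷ 2 = 6094 remainder 1
6094 ÷ 2 = 3047 remainder 0
3047 ÷ 2 = 1523 remainder 1
1523 ÷ 2 = 761 remainder 1
761 ÷ 2 = 380 remainder 1
380 ÷ 2 = 190 remainder 0
190 ÷ 2 = 95 remainder 0
95 ÷ 2 = 47 remainder 1
47 ÷ 2 = 23 remainder 1
23 ÷ 2 = 11 remainder 1
11 ÷ 2 = 5 remainder 1
5 ÷ 2 = 2 remainder 1
2 ÷ 2 = 1 remainder 0
1 ÷ 2 = 0 remainder 1
Reading remainders bottom-up:
= 1011111001110101


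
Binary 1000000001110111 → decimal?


Positional values:
Bit 0: 1 × 2^0 = 1
Bit 1: 1 × 2^1 = 2
Bit 2: 1 × 2^2 = 4
Bit 4: 1 × 2^4 = 16
Bit 5: 1 × 2^5 = 32
Bit 6: 1 × 2^6 = 64
Bit 15: 1 × 2^15 = 32768
Sum = 1 + 2 + 4 + 16 + 32 + 64 + 32768
= 32887


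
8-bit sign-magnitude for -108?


Sign bit: 1 (negative)
Magnitude: 108 = 1101100
= 11101100


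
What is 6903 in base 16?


Divide by 16 repeatedly:
6903 ÷ 16 = 431 remainder 7 (7)
431 ÷ 16 = 26 remainder 15 (F)
26 ÷ 16 = 1 remainder 10 (A)
1 ÷ 16 = 0 remainder 1 (1)
Reading remainders bottom-up:
= 0x1AF7


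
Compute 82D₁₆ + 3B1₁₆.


Align and add column by column (LSB to MSB, each column mod 16 with carry):
  082D
+ 03B1
  ----
  col 0: D(13) + 1(1) + 0 (carry in) = 14 → E(14), carry out 0
  col 1: 2(2) + B(11) + 0 (carry in) = 13 → D(13), carry out 0
  col 2: 8(8) + 3(3) + 0 (carry in) = 11 → B(11), carry out 0
  col 3: 0(0) + 0(0) + 0 (carry in) = 0 → 0(0), carry out 0
Reading digits MSB→LSB: 0BDE
Strip leading zeros: BDE
= 0xBDE


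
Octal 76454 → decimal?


Positional values:
Position 0: 4 × 8^0 = 4
Position 1: 5 × 8^1 = 40
Position 2: 4 × 8^2 = 256
Position 3: 6 × 8^3 = 3072
Position 4: 7 × 8^4 = 28672
Sum = 4 + 40 + 256 + 3072 + 28672
= 32044


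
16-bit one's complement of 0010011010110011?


Original: 0010011010110011
Invert all bits:
  bit 0: 0 → 1
  bit 1: 0 → 1
  bit 2: 1 → 0
  bit 3: 0 → 1
  bit 4: 0 → 1
  bit 5: 1 → 0
  bit 6: 1 → 0
  bit 7: 0 → 1
  bit 8: 1 → 0
  bit 9: 0 → 1
  bit 10: 1 → 0
  bit 11: 1 → 0
  bit 12: 0 → 1
  bit 13: 0 → 1
  bit 14: 1 → 0
  bit 15: 1 → 0
= 1101100101001100


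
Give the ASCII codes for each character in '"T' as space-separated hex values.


String: '"T'  (2 characters)
Per-character ASCII lookup:
  '"': special character: '"' = 34 → 0x22
  'T': uppercase starts at 65: 'T' = 65 + 19 = 84 → 0x54
= 0x22 0x54


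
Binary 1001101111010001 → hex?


Group into 4-bit nibbles: 1001101111010001
  1001 = 9
  1011 = B
  1101 = D
  0001 = 1
= 0x9BD1


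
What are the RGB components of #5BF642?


Hex: #5BF642
R = 5B₁₆ = 91
G = F6₁₆ = 246
B = 42₁₆ = 66
= RGB(91, 246, 66)


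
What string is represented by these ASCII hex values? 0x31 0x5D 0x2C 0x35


Codes (hex): 0x31 0x5D 0x2C 0x35
Per-code ASCII lookup:
  0x31 = 49  (range 48-57: digits, 49 - 48 = 1) → '1'
  0x5D = 93  (special character) → ']'
  0x2C = 44  (special character) → ','
  0x35 = 53  (range 48-57: digits, 53 - 48 = 5) → '5'
= '1],5'
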